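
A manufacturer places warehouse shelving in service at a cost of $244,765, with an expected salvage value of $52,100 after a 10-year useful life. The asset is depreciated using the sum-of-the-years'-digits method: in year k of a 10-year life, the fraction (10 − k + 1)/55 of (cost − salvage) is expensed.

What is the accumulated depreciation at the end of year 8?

Depreciable base = $244,765 − $52,100 = $192,665.
Sum of the years' digits = 10+9+8+7+6+5+4+3+2+1 = 55.
Year 1: $192,665 × 10/55 = $35,030. Book value $209,735.
Year 2: $192,665 × 9/55 = $31,527. Book value $178,208.
Year 3: $192,665 × 8/55 = $28,024. Book value $150,184.
Year 4: $192,665 × 7/55 = $24,521. Book value $125,663.
Year 5: $192,665 × 6/55 = $21,018. Book value $104,645.
Year 6: $192,665 × 5/55 = $17,515. Book value $87,130.
Year 7: $192,665 × 4/55 = $14,012. Book value $73,118.
Year 8: $192,665 × 3/55 = $10,509. Book value $62,609.
Accumulated through year 8 = $244,765 − $62,609 = $182,156.

$182,156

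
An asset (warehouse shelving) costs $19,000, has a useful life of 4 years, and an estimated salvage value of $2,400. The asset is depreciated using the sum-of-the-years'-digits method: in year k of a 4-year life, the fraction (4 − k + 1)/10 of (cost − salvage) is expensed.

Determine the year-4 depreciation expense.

$1,660

Depreciable base = $19,000 − $2,400 = $16,600.
Sum of the years' digits = 4+3+2+1 = 10.
Year 1: $16,600 × 4/10 = $6,640. Book value $12,360.
Year 2: $16,600 × 3/10 = $4,980. Book value $7,380.
Year 3: $16,600 × 2/10 = $3,320. Book value $4,060.
Year 4: $16,600 × 1/10 = $1,660. Book value $2,400.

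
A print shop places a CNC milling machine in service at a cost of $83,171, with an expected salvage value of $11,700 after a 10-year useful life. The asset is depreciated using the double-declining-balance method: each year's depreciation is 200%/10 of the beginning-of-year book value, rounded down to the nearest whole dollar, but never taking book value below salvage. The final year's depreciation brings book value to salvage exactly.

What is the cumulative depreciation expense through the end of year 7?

$65,727

Depreciable base = $83,171 − $11,700 = $71,471.
Year 1: ⌊$83,171 × 200%/10⌋ = $16,634. Book value $66,537.
Year 2: ⌊$66,537 × 200%/10⌋ = $13,307. Book value $53,230.
Year 3: ⌊$53,230 × 200%/10⌋ = $10,646. Book value $42,584.
Year 4: ⌊$42,584 × 200%/10⌋ = $8,516. Book value $34,068.
Year 5: ⌊$34,068 × 200%/10⌋ = $6,813. Book value $27,255.
Year 6: ⌊$27,255 × 200%/10⌋ = $5,451. Book value $21,804.
Year 7: ⌊$21,804 × 200%/10⌋ = $4,360. Book value $17,444.
Accumulated through year 7 = $83,171 − $17,444 = $65,727.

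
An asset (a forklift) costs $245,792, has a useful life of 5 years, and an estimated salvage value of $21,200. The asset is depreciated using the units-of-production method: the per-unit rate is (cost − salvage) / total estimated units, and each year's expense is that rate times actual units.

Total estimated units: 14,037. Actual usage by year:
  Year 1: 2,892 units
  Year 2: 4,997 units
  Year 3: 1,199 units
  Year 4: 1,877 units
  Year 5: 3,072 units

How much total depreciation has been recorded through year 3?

Depreciable base = $245,792 − $21,200 = $224,592.
Rate = $224,592 / 14,037 units = $16 per unit.
Year 1: 2,892 × $16 = $46,272. Book value $199,520.
Year 2: 4,997 × $16 = $79,952. Book value $119,568.
Year 3: 1,199 × $16 = $19,184. Book value $100,384.
Accumulated through year 3 = $245,792 − $100,384 = $145,408.

$145,408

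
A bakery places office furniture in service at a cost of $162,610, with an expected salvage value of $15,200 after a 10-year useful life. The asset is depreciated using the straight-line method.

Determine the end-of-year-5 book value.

$88,905

Depreciable base = $162,610 − $15,200 = $147,410.
Annual expense = $147,410 / 10 = $14,741.
End of year 1: book value $147,869.
End of year 2: book value $133,128.
End of year 3: book value $118,387.
End of year 4: book value $103,646.
End of year 5: book value $88,905.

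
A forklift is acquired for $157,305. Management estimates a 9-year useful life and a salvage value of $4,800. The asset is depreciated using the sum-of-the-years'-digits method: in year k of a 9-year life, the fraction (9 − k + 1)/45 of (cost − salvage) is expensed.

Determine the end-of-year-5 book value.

Depreciable base = $157,305 − $4,800 = $152,505.
Sum of the years' digits = 9+8+7+6+5+4+3+2+1 = 45.
Year 1: $152,505 × 9/45 = $30,501. Book value $126,804.
Year 2: $152,505 × 8/45 = $27,112. Book value $99,692.
Year 3: $152,505 × 7/45 = $23,723. Book value $75,969.
Year 4: $152,505 × 6/45 = $20,334. Book value $55,635.
Year 5: $152,505 × 5/45 = $16,945. Book value $38,690.

$38,690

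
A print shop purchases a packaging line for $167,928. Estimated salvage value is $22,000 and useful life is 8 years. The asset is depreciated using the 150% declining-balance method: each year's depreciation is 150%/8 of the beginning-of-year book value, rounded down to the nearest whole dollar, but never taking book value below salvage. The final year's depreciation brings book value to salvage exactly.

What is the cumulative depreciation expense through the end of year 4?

Depreciable base = $167,928 − $22,000 = $145,928.
Year 1: ⌊$167,928 × 150%/8⌋ = $31,486. Book value $136,442.
Year 2: ⌊$136,442 × 150%/8⌋ = $25,582. Book value $110,860.
Year 3: ⌊$110,860 × 150%/8⌋ = $20,786. Book value $90,074.
Year 4: ⌊$90,074 × 150%/8⌋ = $16,888. Book value $73,186.
Accumulated through year 4 = $167,928 − $73,186 = $94,742.

$94,742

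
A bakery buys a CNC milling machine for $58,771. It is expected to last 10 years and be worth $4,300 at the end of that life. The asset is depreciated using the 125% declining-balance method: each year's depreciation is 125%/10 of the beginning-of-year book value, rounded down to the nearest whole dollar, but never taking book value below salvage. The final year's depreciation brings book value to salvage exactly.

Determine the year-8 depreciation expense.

Depreciable base = $58,771 − $4,300 = $54,471.
Year 1: ⌊$58,771 × 125%/10⌋ = $7,346. Book value $51,425.
Year 2: ⌊$51,425 × 125%/10⌋ = $6,428. Book value $44,997.
Year 3: ⌊$44,997 × 125%/10⌋ = $5,624. Book value $39,373.
Year 4: ⌊$39,373 × 125%/10⌋ = $4,921. Book value $34,452.
Year 5: ⌊$34,452 × 125%/10⌋ = $4,306. Book value $30,146.
Year 6: ⌊$30,146 × 125%/10⌋ = $3,768. Book value $26,378.
Year 7: ⌊$26,378 × 125%/10⌋ = $3,297. Book value $23,081.
Year 8: ⌊$23,081 × 125%/10⌋ = $2,885. Book value $20,196.

$2,885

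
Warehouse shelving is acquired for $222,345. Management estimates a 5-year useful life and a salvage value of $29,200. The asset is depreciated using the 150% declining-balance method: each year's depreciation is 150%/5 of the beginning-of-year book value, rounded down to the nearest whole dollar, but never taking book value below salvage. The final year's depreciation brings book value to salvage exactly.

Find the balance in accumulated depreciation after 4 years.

Depreciable base = $222,345 − $29,200 = $193,145.
Year 1: ⌊$222,345 × 150%/5⌋ = $66,703. Book value $155,642.
Year 2: ⌊$155,642 × 150%/5⌋ = $46,692. Book value $108,950.
Year 3: ⌊$108,950 × 150%/5⌋ = $32,685. Book value $76,265.
Year 4: ⌊$76,265 × 150%/5⌋ = $22,879. Book value $53,386.
Accumulated through year 4 = $222,345 − $53,386 = $168,959.

$168,959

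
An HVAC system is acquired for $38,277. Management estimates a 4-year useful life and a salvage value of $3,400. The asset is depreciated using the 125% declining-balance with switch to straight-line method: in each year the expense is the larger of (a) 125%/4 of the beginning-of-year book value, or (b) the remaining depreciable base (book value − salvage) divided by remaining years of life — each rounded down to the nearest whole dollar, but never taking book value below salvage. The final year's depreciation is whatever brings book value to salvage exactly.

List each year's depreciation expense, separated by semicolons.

$11,961; $8,223; $7,346; $7,347

Depreciable base = $38,277 − $3,400 = $34,877.
Year 1: DB = ⌊$38,277 × 125%/4⌋ = $11,961; SL = ⌊$34,877/4⌋ = $8,719 → take DB $11,961. Book value $26,316.
Year 2: DB = ⌊$26,316 × 125%/4⌋ = $8,223; SL = ⌊$22,916/3⌋ = $7,638 → take DB $8,223. Book value $18,093.
Year 3: DB = ⌊$18,093 × 125%/4⌋ = $5,654; SL = ⌊$14,693/2⌋ = $7,346 → take SL $7,346. Book value $10,747.
Year 4 (final): $10,747 − $3,400 = $7,347. Book value $3,400.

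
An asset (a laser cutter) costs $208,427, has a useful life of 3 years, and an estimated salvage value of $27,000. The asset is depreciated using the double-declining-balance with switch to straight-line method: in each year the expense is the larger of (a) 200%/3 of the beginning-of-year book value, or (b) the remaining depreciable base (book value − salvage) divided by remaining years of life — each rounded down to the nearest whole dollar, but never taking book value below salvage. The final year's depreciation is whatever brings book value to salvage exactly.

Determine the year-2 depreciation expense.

Depreciable base = $208,427 − $27,000 = $181,427.
Year 1: DB = ⌊$208,427 × 200%/3⌋ = $138,951; SL = ⌊$181,427/3⌋ = $60,475 → take DB $138,951. Book value $69,476.
Year 2: DB = ⌊$69,476 × 200%/3⌋ = $46,317; SL = ⌊$42,476/2⌋ = $21,238 → take DB $46,317, capped at $42,476. Book value $27,000.

$42,476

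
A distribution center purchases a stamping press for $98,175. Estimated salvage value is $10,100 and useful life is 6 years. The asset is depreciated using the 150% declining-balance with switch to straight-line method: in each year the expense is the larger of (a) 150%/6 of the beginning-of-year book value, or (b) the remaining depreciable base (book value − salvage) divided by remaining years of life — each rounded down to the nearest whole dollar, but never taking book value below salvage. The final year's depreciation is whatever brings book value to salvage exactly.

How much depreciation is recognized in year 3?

$13,806

Depreciable base = $98,175 − $10,100 = $88,075.
Year 1: DB = ⌊$98,175 × 150%/6⌋ = $24,543; SL = ⌊$88,075/6⌋ = $14,679 → take DB $24,543. Book value $73,632.
Year 2: DB = ⌊$73,632 × 150%/6⌋ = $18,408; SL = ⌊$63,532/5⌋ = $12,706 → take DB $18,408. Book value $55,224.
Year 3: DB = ⌊$55,224 × 150%/6⌋ = $13,806; SL = ⌊$45,124/4⌋ = $11,281 → take DB $13,806. Book value $41,418.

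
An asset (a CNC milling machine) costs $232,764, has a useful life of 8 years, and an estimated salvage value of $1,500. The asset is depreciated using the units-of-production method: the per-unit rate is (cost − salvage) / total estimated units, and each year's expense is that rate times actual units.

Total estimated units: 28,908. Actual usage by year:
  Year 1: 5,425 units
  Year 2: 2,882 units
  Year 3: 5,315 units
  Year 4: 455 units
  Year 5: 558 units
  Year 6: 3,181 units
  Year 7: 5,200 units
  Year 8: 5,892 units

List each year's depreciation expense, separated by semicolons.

$43,400; $23,056; $42,520; $3,640; $4,464; $25,448; $41,600; $47,136

Depreciable base = $232,764 − $1,500 = $231,264.
Rate = $231,264 / 28,908 units = $8 per unit.
Year 1: 5,425 × $8 = $43,400. Book value $189,364.
Year 2: 2,882 × $8 = $23,056. Book value $166,308.
Year 3: 5,315 × $8 = $42,520. Book value $123,788.
Year 4: 455 × $8 = $3,640. Book value $120,148.
Year 5: 558 × $8 = $4,464. Book value $115,684.
Year 6: 3,181 × $8 = $25,448. Book value $90,236.
Year 7: 5,200 × $8 = $41,600. Book value $48,636.
Year 8: 5,892 × $8 = $47,136. Book value $1,500.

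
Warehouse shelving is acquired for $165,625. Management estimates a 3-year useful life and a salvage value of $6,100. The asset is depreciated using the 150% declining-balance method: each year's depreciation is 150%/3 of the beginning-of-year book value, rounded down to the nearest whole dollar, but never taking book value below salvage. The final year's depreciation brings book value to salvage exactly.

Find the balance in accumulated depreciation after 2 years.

$124,218

Depreciable base = $165,625 − $6,100 = $159,525.
Year 1: ⌊$165,625 × 150%/3⌋ = $82,812. Book value $82,813.
Year 2: ⌊$82,813 × 150%/3⌋ = $41,406. Book value $41,407.
Accumulated through year 2 = $165,625 − $41,407 = $124,218.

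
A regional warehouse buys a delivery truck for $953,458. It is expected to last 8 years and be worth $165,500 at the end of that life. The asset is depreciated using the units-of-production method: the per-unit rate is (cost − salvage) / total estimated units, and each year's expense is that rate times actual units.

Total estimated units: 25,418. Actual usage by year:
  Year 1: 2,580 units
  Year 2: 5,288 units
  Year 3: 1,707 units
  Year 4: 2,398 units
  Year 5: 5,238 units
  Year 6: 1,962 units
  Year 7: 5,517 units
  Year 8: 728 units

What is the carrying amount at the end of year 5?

$419,917

Depreciable base = $953,458 − $165,500 = $787,958.
Rate = $787,958 / 25,418 units = $31 per unit.
Year 1: 2,580 × $31 = $79,980. Book value $873,478.
Year 2: 5,288 × $31 = $163,928. Book value $709,550.
Year 3: 1,707 × $31 = $52,917. Book value $656,633.
Year 4: 2,398 × $31 = $74,338. Book value $582,295.
Year 5: 5,238 × $31 = $162,378. Book value $419,917.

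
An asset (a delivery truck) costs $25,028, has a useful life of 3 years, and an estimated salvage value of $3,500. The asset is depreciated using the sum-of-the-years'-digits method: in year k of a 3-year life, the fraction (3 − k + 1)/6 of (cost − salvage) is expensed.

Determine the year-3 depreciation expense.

$3,588

Depreciable base = $25,028 − $3,500 = $21,528.
Sum of the years' digits = 3+2+1 = 6.
Year 1: $21,528 × 3/6 = $10,764. Book value $14,264.
Year 2: $21,528 × 2/6 = $7,176. Book value $7,088.
Year 3: $21,528 × 1/6 = $3,588. Book value $3,500.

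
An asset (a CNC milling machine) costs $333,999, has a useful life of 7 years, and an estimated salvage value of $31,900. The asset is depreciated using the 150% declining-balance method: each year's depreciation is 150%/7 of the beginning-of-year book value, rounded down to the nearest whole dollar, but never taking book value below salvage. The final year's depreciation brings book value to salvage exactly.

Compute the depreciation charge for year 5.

$27,277

Depreciable base = $333,999 − $31,900 = $302,099.
Year 1: ⌊$333,999 × 150%/7⌋ = $71,571. Book value $262,428.
Year 2: ⌊$262,428 × 150%/7⌋ = $56,234. Book value $206,194.
Year 3: ⌊$206,194 × 150%/7⌋ = $44,184. Book value $162,010.
Year 4: ⌊$162,010 × 150%/7⌋ = $34,716. Book value $127,294.
Year 5: ⌊$127,294 × 150%/7⌋ = $27,277. Book value $100,017.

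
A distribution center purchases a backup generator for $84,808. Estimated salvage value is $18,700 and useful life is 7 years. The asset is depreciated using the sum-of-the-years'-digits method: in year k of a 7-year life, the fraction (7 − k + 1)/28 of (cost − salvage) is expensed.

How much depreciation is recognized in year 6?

Depreciable base = $84,808 − $18,700 = $66,108.
Sum of the years' digits = 7+6+5+4+3+2+1 = 28.
Year 1: $66,108 × 7/28 = $16,527. Book value $68,281.
Year 2: $66,108 × 6/28 = $14,166. Book value $54,115.
Year 3: $66,108 × 5/28 = $11,805. Book value $42,310.
Year 4: $66,108 × 4/28 = $9,444. Book value $32,866.
Year 5: $66,108 × 3/28 = $7,083. Book value $25,783.
Year 6: $66,108 × 2/28 = $4,722. Book value $21,061.

$4,722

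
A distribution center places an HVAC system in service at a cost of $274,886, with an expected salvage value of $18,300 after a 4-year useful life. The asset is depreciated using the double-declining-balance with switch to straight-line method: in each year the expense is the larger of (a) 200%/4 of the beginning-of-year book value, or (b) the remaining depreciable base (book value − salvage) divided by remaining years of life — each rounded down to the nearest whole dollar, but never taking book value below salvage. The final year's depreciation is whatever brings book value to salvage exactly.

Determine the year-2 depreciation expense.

$68,721

Depreciable base = $274,886 − $18,300 = $256,586.
Year 1: DB = ⌊$274,886 × 200%/4⌋ = $137,443; SL = ⌊$256,586/4⌋ = $64,146 → take DB $137,443. Book value $137,443.
Year 2: DB = ⌊$137,443 × 200%/4⌋ = $68,721; SL = ⌊$119,143/3⌋ = $39,714 → take DB $68,721. Book value $68,722.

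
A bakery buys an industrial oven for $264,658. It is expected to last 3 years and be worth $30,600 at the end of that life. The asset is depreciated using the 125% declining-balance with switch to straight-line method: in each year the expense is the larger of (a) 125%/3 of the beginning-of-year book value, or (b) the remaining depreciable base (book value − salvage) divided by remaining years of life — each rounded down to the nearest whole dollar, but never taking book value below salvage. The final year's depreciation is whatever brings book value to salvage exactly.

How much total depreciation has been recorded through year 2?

$174,600

Depreciable base = $264,658 − $30,600 = $234,058.
Year 1: DB = ⌊$264,658 × 125%/3⌋ = $110,274; SL = ⌊$234,058/3⌋ = $78,019 → take DB $110,274. Book value $154,384.
Year 2: DB = ⌊$154,384 × 125%/3⌋ = $64,326; SL = ⌊$123,784/2⌋ = $61,892 → take DB $64,326. Book value $90,058.
Accumulated through year 2 = $264,658 − $90,058 = $174,600.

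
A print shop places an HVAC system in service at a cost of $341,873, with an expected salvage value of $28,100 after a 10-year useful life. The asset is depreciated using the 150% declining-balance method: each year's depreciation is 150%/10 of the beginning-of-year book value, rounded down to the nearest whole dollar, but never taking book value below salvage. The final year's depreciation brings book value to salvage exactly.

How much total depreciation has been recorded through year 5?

$190,180

Depreciable base = $341,873 − $28,100 = $313,773.
Year 1: ⌊$341,873 × 150%/10⌋ = $51,280. Book value $290,593.
Year 2: ⌊$290,593 × 150%/10⌋ = $43,588. Book value $247,005.
Year 3: ⌊$247,005 × 150%/10⌋ = $37,050. Book value $209,955.
Year 4: ⌊$209,955 × 150%/10⌋ = $31,493. Book value $178,462.
Year 5: ⌊$178,462 × 150%/10⌋ = $26,769. Book value $151,693.
Accumulated through year 5 = $341,873 − $151,693 = $190,180.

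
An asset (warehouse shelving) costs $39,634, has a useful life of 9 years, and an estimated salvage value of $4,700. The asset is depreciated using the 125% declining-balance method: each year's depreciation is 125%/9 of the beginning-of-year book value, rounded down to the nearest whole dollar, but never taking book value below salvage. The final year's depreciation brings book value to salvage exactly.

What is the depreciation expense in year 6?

Depreciable base = $39,634 − $4,700 = $34,934.
Year 1: ⌊$39,634 × 125%/9⌋ = $5,504. Book value $34,130.
Year 2: ⌊$34,130 × 125%/9⌋ = $4,740. Book value $29,390.
Year 3: ⌊$29,390 × 125%/9⌋ = $4,081. Book value $25,309.
Year 4: ⌊$25,309 × 125%/9⌋ = $3,515. Book value $21,794.
Year 5: ⌊$21,794 × 125%/9⌋ = $3,026. Book value $18,768.
Year 6: ⌊$18,768 × 125%/9⌋ = $2,606. Book value $16,162.

$2,606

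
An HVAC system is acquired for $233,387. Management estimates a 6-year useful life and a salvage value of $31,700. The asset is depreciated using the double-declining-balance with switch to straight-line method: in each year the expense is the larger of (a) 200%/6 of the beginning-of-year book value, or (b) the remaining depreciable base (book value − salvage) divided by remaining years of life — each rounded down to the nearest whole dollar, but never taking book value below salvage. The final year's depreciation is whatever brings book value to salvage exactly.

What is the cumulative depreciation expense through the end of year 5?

Depreciable base = $233,387 − $31,700 = $201,687.
Year 1: DB = ⌊$233,387 × 200%/6⌋ = $77,795; SL = ⌊$201,687/6⌋ = $33,614 → take DB $77,795. Book value $155,592.
Year 2: DB = ⌊$155,592 × 200%/6⌋ = $51,864; SL = ⌊$123,892/5⌋ = $24,778 → take DB $51,864. Book value $103,728.
Year 3: DB = ⌊$103,728 × 200%/6⌋ = $34,576; SL = ⌊$72,028/4⌋ = $18,007 → take DB $34,576. Book value $69,152.
Year 4: DB = ⌊$69,152 × 200%/6⌋ = $23,050; SL = ⌊$37,452/3⌋ = $12,484 → take DB $23,050. Book value $46,102.
Year 5: DB = ⌊$46,102 × 200%/6⌋ = $15,367; SL = ⌊$14,402/2⌋ = $7,201 → take DB $15,367, capped at $14,402. Book value $31,700.
Accumulated through year 5 = $233,387 − $31,700 = $201,687.

$201,687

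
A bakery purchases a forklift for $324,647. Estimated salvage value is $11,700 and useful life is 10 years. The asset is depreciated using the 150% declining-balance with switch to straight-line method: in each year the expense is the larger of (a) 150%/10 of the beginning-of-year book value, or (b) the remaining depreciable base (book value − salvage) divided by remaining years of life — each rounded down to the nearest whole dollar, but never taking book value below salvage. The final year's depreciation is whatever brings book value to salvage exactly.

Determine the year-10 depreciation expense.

$26,295

Depreciable base = $324,647 − $11,700 = $312,947.
Year 1: DB = ⌊$324,647 × 150%/10⌋ = $48,697; SL = ⌊$312,947/10⌋ = $31,294 → take DB $48,697. Book value $275,950.
Year 2: DB = ⌊$275,950 × 150%/10⌋ = $41,392; SL = ⌊$264,250/9⌋ = $29,361 → take DB $41,392. Book value $234,558.
Year 3: DB = ⌊$234,558 × 150%/10⌋ = $35,183; SL = ⌊$222,858/8⌋ = $27,857 → take DB $35,183. Book value $199,375.
Year 4: DB = ⌊$199,375 × 150%/10⌋ = $29,906; SL = ⌊$187,675/7⌋ = $26,810 → take DB $29,906. Book value $169,469.
Year 5: DB = ⌊$169,469 × 150%/10⌋ = $25,420; SL = ⌊$157,769/6⌋ = $26,294 → take SL $26,294. Book value $143,175.
Year 6: DB = ⌊$143,175 × 150%/10⌋ = $21,476; SL = ⌊$131,475/5⌋ = $26,295 → take SL $26,295. Book value $116,880.
Year 7: DB = ⌊$116,880 × 150%/10⌋ = $17,532; SL = ⌊$105,180/4⌋ = $26,295 → take SL $26,295. Book value $90,585.
Year 8: DB = ⌊$90,585 × 150%/10⌋ = $13,587; SL = ⌊$78,885/3⌋ = $26,295 → take SL $26,295. Book value $64,290.
Year 9: DB = ⌊$64,290 × 150%/10⌋ = $9,643; SL = ⌊$52,590/2⌋ = $26,295 → take SL $26,295. Book value $37,995.
Year 10 (final): $37,995 − $11,700 = $26,295. Book value $11,700.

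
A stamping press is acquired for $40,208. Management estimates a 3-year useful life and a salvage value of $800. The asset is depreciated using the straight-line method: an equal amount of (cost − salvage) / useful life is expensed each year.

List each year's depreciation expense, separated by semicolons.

$13,136; $13,136; $13,136

Depreciable base = $40,208 − $800 = $39,408.
Annual expense = $39,408 / 3 = $13,136.
End of year 1: book value $27,072.
End of year 2: book value $13,936.
End of year 3: book value $800.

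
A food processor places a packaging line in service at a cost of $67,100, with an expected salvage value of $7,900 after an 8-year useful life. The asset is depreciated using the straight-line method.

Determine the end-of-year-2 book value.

Depreciable base = $67,100 − $7,900 = $59,200.
Annual expense = $59,200 / 8 = $7,400.
End of year 1: book value $59,700.
End of year 2: book value $52,300.

$52,300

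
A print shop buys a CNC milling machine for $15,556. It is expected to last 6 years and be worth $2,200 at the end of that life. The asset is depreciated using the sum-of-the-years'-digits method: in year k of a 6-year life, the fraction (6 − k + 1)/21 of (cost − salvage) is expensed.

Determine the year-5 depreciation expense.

$1,272

Depreciable base = $15,556 − $2,200 = $13,356.
Sum of the years' digits = 6+5+4+3+2+1 = 21.
Year 1: $13,356 × 6/21 = $3,816. Book value $11,740.
Year 2: $13,356 × 5/21 = $3,180. Book value $8,560.
Year 3: $13,356 × 4/21 = $2,544. Book value $6,016.
Year 4: $13,356 × 3/21 = $1,908. Book value $4,108.
Year 5: $13,356 × 2/21 = $1,272. Book value $2,836.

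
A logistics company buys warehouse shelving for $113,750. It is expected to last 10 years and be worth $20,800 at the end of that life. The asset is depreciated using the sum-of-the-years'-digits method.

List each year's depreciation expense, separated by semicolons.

Depreciable base = $113,750 − $20,800 = $92,950.
Sum of the years' digits = 10+9+8+7+6+5+4+3+2+1 = 55.
Year 1: $92,950 × 10/55 = $16,900. Book value $96,850.
Year 2: $92,950 × 9/55 = $15,210. Book value $81,640.
Year 3: $92,950 × 8/55 = $13,520. Book value $68,120.
Year 4: $92,950 × 7/55 = $11,830. Book value $56,290.
Year 5: $92,950 × 6/55 = $10,140. Book value $46,150.
Year 6: $92,950 × 5/55 = $8,450. Book value $37,700.
Year 7: $92,950 × 4/55 = $6,760. Book value $30,940.
Year 8: $92,950 × 3/55 = $5,070. Book value $25,870.
Year 9: $92,950 × 2/55 = $3,380. Book value $22,490.
Year 10: $92,950 × 1/55 = $1,690. Book value $20,800.

$16,900; $15,210; $13,520; $11,830; $10,140; $8,450; $6,760; $5,070; $3,380; $1,690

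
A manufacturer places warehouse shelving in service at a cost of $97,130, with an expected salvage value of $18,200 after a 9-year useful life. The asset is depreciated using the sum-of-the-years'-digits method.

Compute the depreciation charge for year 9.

$1,754

Depreciable base = $97,130 − $18,200 = $78,930.
Sum of the years' digits = 9+8+7+6+5+4+3+2+1 = 45.
Year 1: $78,930 × 9/45 = $15,786. Book value $81,344.
Year 2: $78,930 × 8/45 = $14,032. Book value $67,312.
Year 3: $78,930 × 7/45 = $12,278. Book value $55,034.
Year 4: $78,930 × 6/45 = $10,524. Book value $44,510.
Year 5: $78,930 × 5/45 = $8,770. Book value $35,740.
Year 6: $78,930 × 4/45 = $7,016. Book value $28,724.
Year 7: $78,930 × 3/45 = $5,262. Book value $23,462.
Year 8: $78,930 × 2/45 = $3,508. Book value $19,954.
Year 9: $78,930 × 1/45 = $1,754. Book value $18,200.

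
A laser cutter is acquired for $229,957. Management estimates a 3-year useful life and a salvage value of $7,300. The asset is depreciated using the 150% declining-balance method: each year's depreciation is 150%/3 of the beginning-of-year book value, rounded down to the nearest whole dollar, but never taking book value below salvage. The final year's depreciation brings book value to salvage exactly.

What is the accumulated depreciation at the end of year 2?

Depreciable base = $229,957 − $7,300 = $222,657.
Year 1: ⌊$229,957 × 150%/3⌋ = $114,978. Book value $114,979.
Year 2: ⌊$114,979 × 150%/3⌋ = $57,489. Book value $57,490.
Accumulated through year 2 = $229,957 − $57,490 = $172,467.

$172,467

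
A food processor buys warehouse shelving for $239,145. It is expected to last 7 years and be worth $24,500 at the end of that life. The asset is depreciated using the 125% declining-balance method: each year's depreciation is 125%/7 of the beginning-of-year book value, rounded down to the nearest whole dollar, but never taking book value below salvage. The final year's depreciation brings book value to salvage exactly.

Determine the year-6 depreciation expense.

Depreciable base = $239,145 − $24,500 = $214,645.
Year 1: ⌊$239,145 × 125%/7⌋ = $42,704. Book value $196,441.
Year 2: ⌊$196,441 × 125%/7⌋ = $35,078. Book value $161,363.
Year 3: ⌊$161,363 × 125%/7⌋ = $28,814. Book value $132,549.
Year 4: ⌊$132,549 × 125%/7⌋ = $23,669. Book value $108,880.
Year 5: ⌊$108,880 × 125%/7⌋ = $19,442. Book value $89,438.
Year 6: ⌊$89,438 × 125%/7⌋ = $15,971. Book value $73,467.

$15,971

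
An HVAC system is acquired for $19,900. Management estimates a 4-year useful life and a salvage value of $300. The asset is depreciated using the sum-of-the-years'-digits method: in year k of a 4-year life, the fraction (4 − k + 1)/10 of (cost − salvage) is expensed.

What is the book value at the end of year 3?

Depreciable base = $19,900 − $300 = $19,600.
Sum of the years' digits = 4+3+2+1 = 10.
Year 1: $19,600 × 4/10 = $7,840. Book value $12,060.
Year 2: $19,600 × 3/10 = $5,880. Book value $6,180.
Year 3: $19,600 × 2/10 = $3,920. Book value $2,260.

$2,260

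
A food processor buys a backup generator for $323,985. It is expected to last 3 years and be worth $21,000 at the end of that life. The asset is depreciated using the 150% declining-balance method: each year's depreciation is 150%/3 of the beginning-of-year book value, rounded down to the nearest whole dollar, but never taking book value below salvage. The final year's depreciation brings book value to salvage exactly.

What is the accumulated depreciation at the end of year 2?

$242,988

Depreciable base = $323,985 − $21,000 = $302,985.
Year 1: ⌊$323,985 × 150%/3⌋ = $161,992. Book value $161,993.
Year 2: ⌊$161,993 × 150%/3⌋ = $80,996. Book value $80,997.
Accumulated through year 2 = $323,985 − $80,997 = $242,988.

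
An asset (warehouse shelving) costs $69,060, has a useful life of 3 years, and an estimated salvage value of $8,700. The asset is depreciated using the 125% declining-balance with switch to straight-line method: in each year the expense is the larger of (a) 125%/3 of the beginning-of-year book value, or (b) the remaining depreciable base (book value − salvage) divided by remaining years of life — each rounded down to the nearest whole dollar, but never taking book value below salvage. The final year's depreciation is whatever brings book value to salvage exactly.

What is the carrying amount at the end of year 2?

Depreciable base = $69,060 − $8,700 = $60,360.
Year 1: DB = ⌊$69,060 × 125%/3⌋ = $28,775; SL = ⌊$60,360/3⌋ = $20,120 → take DB $28,775. Book value $40,285.
Year 2: DB = ⌊$40,285 × 125%/3⌋ = $16,785; SL = ⌊$31,585/2⌋ = $15,792 → take DB $16,785. Book value $23,500.

$23,500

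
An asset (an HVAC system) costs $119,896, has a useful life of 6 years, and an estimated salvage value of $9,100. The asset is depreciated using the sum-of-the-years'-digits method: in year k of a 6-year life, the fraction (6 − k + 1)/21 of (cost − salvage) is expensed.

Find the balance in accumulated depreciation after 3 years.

Depreciable base = $119,896 − $9,100 = $110,796.
Sum of the years' digits = 6+5+4+3+2+1 = 21.
Year 1: $110,796 × 6/21 = $31,656. Book value $88,240.
Year 2: $110,796 × 5/21 = $26,380. Book value $61,860.
Year 3: $110,796 × 4/21 = $21,104. Book value $40,756.
Accumulated through year 3 = $119,896 − $40,756 = $79,140.

$79,140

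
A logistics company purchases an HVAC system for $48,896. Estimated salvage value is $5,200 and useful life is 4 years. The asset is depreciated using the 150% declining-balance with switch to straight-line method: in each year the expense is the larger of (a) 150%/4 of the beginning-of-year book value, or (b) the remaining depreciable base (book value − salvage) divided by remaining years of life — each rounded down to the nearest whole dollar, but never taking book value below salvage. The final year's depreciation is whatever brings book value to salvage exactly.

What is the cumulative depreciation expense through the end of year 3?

Depreciable base = $48,896 − $5,200 = $43,696.
Year 1: DB = ⌊$48,896 × 150%/4⌋ = $18,336; SL = ⌊$43,696/4⌋ = $10,924 → take DB $18,336. Book value $30,560.
Year 2: DB = ⌊$30,560 × 150%/4⌋ = $11,460; SL = ⌊$25,360/3⌋ = $8,453 → take DB $11,460. Book value $19,100.
Year 3: DB = ⌊$19,100 × 150%/4⌋ = $7,162; SL = ⌊$13,900/2⌋ = $6,950 → take DB $7,162. Book value $11,938.
Accumulated through year 3 = $48,896 − $11,938 = $36,958.

$36,958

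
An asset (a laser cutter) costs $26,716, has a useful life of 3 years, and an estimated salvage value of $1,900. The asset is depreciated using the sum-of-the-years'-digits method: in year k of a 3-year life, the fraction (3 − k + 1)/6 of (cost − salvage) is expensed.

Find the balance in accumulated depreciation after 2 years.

Depreciable base = $26,716 − $1,900 = $24,816.
Sum of the years' digits = 3+2+1 = 6.
Year 1: $24,816 × 3/6 = $12,408. Book value $14,308.
Year 2: $24,816 × 2/6 = $8,272. Book value $6,036.
Accumulated through year 2 = $26,716 − $6,036 = $20,680.

$20,680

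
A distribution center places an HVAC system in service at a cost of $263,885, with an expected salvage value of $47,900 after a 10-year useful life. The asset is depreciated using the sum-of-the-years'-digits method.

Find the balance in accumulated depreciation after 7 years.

Depreciable base = $263,885 − $47,900 = $215,985.
Sum of the years' digits = 10+9+8+7+6+5+4+3+2+1 = 55.
Year 1: $215,985 × 10/55 = $39,270. Book value $224,615.
Year 2: $215,985 × 9/55 = $35,343. Book value $189,272.
Year 3: $215,985 × 8/55 = $31,416. Book value $157,856.
Year 4: $215,985 × 7/55 = $27,489. Book value $130,367.
Year 5: $215,985 × 6/55 = $23,562. Book value $106,805.
Year 6: $215,985 × 5/55 = $19,635. Book value $87,170.
Year 7: $215,985 × 4/55 = $15,708. Book value $71,462.
Accumulated through year 7 = $263,885 − $71,462 = $192,423.

$192,423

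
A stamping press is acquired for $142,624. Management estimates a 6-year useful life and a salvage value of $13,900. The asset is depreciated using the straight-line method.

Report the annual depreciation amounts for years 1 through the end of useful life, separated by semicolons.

Depreciable base = $142,624 − $13,900 = $128,724.
Annual expense = $128,724 / 6 = $21,454.
End of year 1: book value $121,170.
End of year 2: book value $99,716.
End of year 3: book value $78,262.
End of year 4: book value $56,808.
End of year 5: book value $35,354.
End of year 6: book value $13,900.

$21,454; $21,454; $21,454; $21,454; $21,454; $21,454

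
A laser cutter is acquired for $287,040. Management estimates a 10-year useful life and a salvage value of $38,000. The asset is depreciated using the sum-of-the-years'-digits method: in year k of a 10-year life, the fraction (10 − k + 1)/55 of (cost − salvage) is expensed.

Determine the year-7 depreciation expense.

Depreciable base = $287,040 − $38,000 = $249,040.
Sum of the years' digits = 10+9+8+7+6+5+4+3+2+1 = 55.
Year 1: $249,040 × 10/55 = $45,280. Book value $241,760.
Year 2: $249,040 × 9/55 = $40,752. Book value $201,008.
Year 3: $249,040 × 8/55 = $36,224. Book value $164,784.
Year 4: $249,040 × 7/55 = $31,696. Book value $133,088.
Year 5: $249,040 × 6/55 = $27,168. Book value $105,920.
Year 6: $249,040 × 5/55 = $22,640. Book value $83,280.
Year 7: $249,040 × 4/55 = $18,112. Book value $65,168.

$18,112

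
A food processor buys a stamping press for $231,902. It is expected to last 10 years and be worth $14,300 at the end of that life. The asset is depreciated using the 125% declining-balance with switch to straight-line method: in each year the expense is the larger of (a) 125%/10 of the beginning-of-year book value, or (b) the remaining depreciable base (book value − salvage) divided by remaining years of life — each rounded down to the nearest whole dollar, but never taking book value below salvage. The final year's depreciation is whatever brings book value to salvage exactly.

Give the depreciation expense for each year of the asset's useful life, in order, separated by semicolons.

$28,987; $25,364; $22,193; $20,151; $20,151; $20,151; $20,151; $20,151; $20,151; $20,152

Depreciable base = $231,902 − $14,300 = $217,602.
Year 1: DB = ⌊$231,902 × 125%/10⌋ = $28,987; SL = ⌊$217,602/10⌋ = $21,760 → take DB $28,987. Book value $202,915.
Year 2: DB = ⌊$202,915 × 125%/10⌋ = $25,364; SL = ⌊$188,615/9⌋ = $20,957 → take DB $25,364. Book value $177,551.
Year 3: DB = ⌊$177,551 × 125%/10⌋ = $22,193; SL = ⌊$163,251/8⌋ = $20,406 → take DB $22,193. Book value $155,358.
Year 4: DB = ⌊$155,358 × 125%/10⌋ = $19,419; SL = ⌊$141,058/7⌋ = $20,151 → take SL $20,151. Book value $135,207.
Year 5: DB = ⌊$135,207 × 125%/10⌋ = $16,900; SL = ⌊$120,907/6⌋ = $20,151 → take SL $20,151. Book value $115,056.
Year 6: DB = ⌊$115,056 × 125%/10⌋ = $14,382; SL = ⌊$100,756/5⌋ = $20,151 → take SL $20,151. Book value $94,905.
Year 7: DB = ⌊$94,905 × 125%/10⌋ = $11,863; SL = ⌊$80,605/4⌋ = $20,151 → take SL $20,151. Book value $74,754.
Year 8: DB = ⌊$74,754 × 125%/10⌋ = $9,344; SL = ⌊$60,454/3⌋ = $20,151 → take SL $20,151. Book value $54,603.
Year 9: DB = ⌊$54,603 × 125%/10⌋ = $6,825; SL = ⌊$40,303/2⌋ = $20,151 → take SL $20,151. Book value $34,452.
Year 10 (final): $34,452 − $14,300 = $20,152. Book value $14,300.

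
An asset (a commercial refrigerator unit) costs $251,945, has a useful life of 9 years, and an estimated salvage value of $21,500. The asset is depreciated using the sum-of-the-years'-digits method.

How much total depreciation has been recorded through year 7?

$215,082

Depreciable base = $251,945 − $21,500 = $230,445.
Sum of the years' digits = 9+8+7+6+5+4+3+2+1 = 45.
Year 1: $230,445 × 9/45 = $46,089. Book value $205,856.
Year 2: $230,445 × 8/45 = $40,968. Book value $164,888.
Year 3: $230,445 × 7/45 = $35,847. Book value $129,041.
Year 4: $230,445 × 6/45 = $30,726. Book value $98,315.
Year 5: $230,445 × 5/45 = $25,605. Book value $72,710.
Year 6: $230,445 × 4/45 = $20,484. Book value $52,226.
Year 7: $230,445 × 3/45 = $15,363. Book value $36,863.
Accumulated through year 7 = $251,945 − $36,863 = $215,082.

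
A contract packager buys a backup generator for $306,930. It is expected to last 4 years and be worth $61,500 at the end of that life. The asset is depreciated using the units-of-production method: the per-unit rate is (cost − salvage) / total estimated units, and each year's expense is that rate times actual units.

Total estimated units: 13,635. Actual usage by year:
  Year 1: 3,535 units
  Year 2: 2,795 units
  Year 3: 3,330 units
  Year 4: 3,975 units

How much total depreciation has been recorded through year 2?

$113,940

Depreciable base = $306,930 − $61,500 = $245,430.
Rate = $245,430 / 13,635 units = $18 per unit.
Year 1: 3,535 × $18 = $63,630. Book value $243,300.
Year 2: 2,795 × $18 = $50,310. Book value $192,990.
Accumulated through year 2 = $306,930 − $192,990 = $113,940.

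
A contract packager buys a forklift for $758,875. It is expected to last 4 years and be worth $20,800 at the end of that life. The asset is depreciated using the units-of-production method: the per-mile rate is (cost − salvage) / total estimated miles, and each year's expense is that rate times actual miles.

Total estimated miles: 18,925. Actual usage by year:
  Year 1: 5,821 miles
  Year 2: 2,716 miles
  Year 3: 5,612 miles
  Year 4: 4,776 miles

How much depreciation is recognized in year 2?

$105,924

Depreciable base = $758,875 − $20,800 = $738,075.
Rate = $738,075 / 18,925 miles = $39 per mile.
Year 1: 5,821 × $39 = $227,019. Book value $531,856.
Year 2: 2,716 × $39 = $105,924. Book value $425,932.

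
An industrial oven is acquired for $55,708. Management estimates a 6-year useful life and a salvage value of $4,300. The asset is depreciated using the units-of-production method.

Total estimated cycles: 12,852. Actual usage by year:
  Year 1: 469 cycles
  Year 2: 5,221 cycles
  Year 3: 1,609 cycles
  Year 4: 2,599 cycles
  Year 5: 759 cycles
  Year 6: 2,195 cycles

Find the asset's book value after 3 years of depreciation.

Depreciable base = $55,708 − $4,300 = $51,408.
Rate = $51,408 / 12,852 cycles = $4 per cycle.
Year 1: 469 × $4 = $1,876. Book value $53,832.
Year 2: 5,221 × $4 = $20,884. Book value $32,948.
Year 3: 1,609 × $4 = $6,436. Book value $26,512.

$26,512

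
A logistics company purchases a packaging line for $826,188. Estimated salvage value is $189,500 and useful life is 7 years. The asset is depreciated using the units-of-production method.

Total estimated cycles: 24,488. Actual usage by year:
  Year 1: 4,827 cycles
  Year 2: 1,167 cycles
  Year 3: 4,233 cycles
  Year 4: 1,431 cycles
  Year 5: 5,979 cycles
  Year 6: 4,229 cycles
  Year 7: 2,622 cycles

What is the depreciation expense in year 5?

Depreciable base = $826,188 − $189,500 = $636,688.
Rate = $636,688 / 24,488 cycles = $26 per cycle.
Year 1: 4,827 × $26 = $125,502. Book value $700,686.
Year 2: 1,167 × $26 = $30,342. Book value $670,344.
Year 3: 4,233 × $26 = $110,058. Book value $560,286.
Year 4: 1,431 × $26 = $37,206. Book value $523,080.
Year 5: 5,979 × $26 = $155,454. Book value $367,626.

$155,454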